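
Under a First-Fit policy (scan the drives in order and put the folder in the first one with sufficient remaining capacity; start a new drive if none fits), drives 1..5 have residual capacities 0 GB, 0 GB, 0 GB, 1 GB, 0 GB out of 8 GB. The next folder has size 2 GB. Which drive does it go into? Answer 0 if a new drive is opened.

No drive has ≥ 2 GB free, so a new drive is opened.

0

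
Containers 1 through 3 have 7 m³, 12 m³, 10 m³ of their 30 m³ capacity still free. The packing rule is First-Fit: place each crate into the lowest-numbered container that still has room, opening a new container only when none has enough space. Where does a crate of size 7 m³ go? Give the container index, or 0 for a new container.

Containers with room: container 1 (7 m³), container 2 (12 m³), container 3 (10 m³).
The first with room is container 1.

1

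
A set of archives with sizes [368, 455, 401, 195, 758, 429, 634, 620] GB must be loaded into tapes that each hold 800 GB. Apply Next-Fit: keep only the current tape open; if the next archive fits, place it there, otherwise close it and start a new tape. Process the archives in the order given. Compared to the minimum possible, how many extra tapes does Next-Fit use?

1

Next-Fit: [368] [455] [401,195] [758] [429] [634] [620] → 7 tapes.
6 archives exceed 400 GB (half the capacity), and no two of those can share a tape, so at least 6 tapes are needed.
An optimal packing achieves that bound: [758] [634] [620] [455,195] [429,368] [401] → 6 tapes.
Excess: 7 − 6 = 1.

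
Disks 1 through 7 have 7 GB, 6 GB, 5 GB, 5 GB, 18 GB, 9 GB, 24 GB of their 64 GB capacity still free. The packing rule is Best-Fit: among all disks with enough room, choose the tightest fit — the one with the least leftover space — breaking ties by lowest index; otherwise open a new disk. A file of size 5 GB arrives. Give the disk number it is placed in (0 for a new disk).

3

Disks with room: disk 1 (7 GB), disk 2 (6 GB), disk 3 (5 GB), disk 4 (5 GB), disk 5 (18 GB), disk 6 (9 GB), disk 7 (24 GB).
Tightest fit is disk 3 with 5 GB free.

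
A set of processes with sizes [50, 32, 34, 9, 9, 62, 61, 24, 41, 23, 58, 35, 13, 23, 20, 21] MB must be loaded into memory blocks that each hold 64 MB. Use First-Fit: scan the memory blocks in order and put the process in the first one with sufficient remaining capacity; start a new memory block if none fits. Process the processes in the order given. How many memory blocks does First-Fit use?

memory block 1: place 50 MB, 14 MB left
memory block 2: place 32 MB, 32 MB left
memory block 3: place 34 MB, 30 MB left
memory block 1: place 9 MB, 5 MB left
memory block 2: place 9 MB, 23 MB left
memory block 4: place 62 MB, 2 MB left
memory block 5: place 61 MB, 3 MB left
memory block 3: place 24 MB, 6 MB left
memory block 6: place 41 MB, 23 MB left
memory block 2: place 23 MB, 0 MB left
memory block 7: place 58 MB, 6 MB left
memory block 8: place 35 MB, 29 MB left
memory block 6: place 13 MB, 10 MB left
memory block 8: place 23 MB, 6 MB left
memory block 9: place 20 MB, 44 MB left
memory block 9: place 21 MB, 23 MB left
Final memory blocks: [50,9] [32,9,23] [34,24] [62] [61] [41,13] [58] [35,23] [20,21].

9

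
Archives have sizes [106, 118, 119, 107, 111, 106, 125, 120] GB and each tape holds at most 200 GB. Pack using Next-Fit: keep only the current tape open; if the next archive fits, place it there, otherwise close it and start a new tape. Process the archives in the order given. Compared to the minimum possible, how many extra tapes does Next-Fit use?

Next-Fit: [106] [118] [119] [107] [111] [106] [125] [120] → 8 tapes.
8 archives exceed 100 GB (half the capacity), and no two of those can share a tape, so at least 8 tapes are needed.
So 8 is already optimal.

0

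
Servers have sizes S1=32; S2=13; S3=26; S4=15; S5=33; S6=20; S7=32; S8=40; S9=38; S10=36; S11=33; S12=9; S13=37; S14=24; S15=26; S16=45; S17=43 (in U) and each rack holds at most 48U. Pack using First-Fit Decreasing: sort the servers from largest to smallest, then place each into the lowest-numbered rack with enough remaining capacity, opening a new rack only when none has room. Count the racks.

13

Sorted descending: 45, 43, 40, 38, 37, 36, 33, 33, 32, 32, 26, 26, 24, 20, 15, 13, 9.
Put 45U in rack 1; 3U remain.
Put 43U in rack 2; 5U remain.
Put 40U in rack 3; 8U remain.
Put 38U in rack 4; 10U remain.
Put 37U in rack 5; 11U remain.
Put 36U in rack 6; 12U remain.
Put 33U in rack 7; 15U remain.
Put 33U in rack 8; 15U remain.
Put 32U in rack 9; 16U remain.
Put 32U in rack 10; 16U remain.
Put 26U in rack 11; 22U remain.
Put 26U in rack 12; 22U remain.
Put 24U in rack 13; 24U remain.
Put 20U in rack 11; 2U remain.
Put 15U in rack 7; 0U remain.
Put 13U in rack 8; 2U remain.
Put 9U in rack 4; 1U remain.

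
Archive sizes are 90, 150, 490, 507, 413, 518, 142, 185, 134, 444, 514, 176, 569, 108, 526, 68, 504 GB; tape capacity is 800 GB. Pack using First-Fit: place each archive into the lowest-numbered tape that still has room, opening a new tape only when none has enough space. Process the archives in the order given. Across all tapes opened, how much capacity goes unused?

1662

90 GB → tape 1 (remaining 710 GB)
150 GB → tape 1 (remaining 560 GB)
490 GB → tape 1 (remaining 70 GB)
507 GB → tape 2 (remaining 293 GB)
413 GB → tape 3 (remaining 387 GB)
518 GB → tape 4 (remaining 282 GB)
142 GB → tape 2 (remaining 151 GB)
185 GB → tape 3 (remaining 202 GB)
134 GB → tape 2 (remaining 17 GB)
444 GB → tape 5 (remaining 356 GB)
514 GB → tape 6 (remaining 286 GB)
176 GB → tape 3 (remaining 26 GB)
569 GB → tape 7 (remaining 231 GB)
108 GB → tape 4 (remaining 174 GB)
526 GB → tape 8 (remaining 274 GB)
68 GB → tape 1 (remaining 2 GB)
504 GB → tape 9 (remaining 296 GB)
9 tapes × 800 GB = 7200 GB; used 5538 GB; unused 1662 GB.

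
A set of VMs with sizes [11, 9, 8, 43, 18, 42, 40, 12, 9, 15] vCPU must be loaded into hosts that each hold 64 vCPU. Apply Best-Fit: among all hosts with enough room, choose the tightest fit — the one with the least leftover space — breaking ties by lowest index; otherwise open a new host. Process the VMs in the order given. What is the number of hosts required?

Put 11 vCPU in host 1; 53 vCPU remain.
Put 9 vCPU in host 1; 44 vCPU remain.
Put 8 vCPU in host 1; 36 vCPU remain.
Put 43 vCPU in host 2; 21 vCPU remain.
Put 18 vCPU in host 2; 3 vCPU remain.
Put 42 vCPU in host 3; 22 vCPU remain.
Put 40 vCPU in host 4; 24 vCPU remain.
Put 12 vCPU in host 3; 10 vCPU remain.
Put 9 vCPU in host 3; 1 vCPU remain.
Put 15 vCPU in host 4; 9 vCPU remain.
Final hosts: [11,9,8] [43,18] [42,12,9] [40,15].

4 hosts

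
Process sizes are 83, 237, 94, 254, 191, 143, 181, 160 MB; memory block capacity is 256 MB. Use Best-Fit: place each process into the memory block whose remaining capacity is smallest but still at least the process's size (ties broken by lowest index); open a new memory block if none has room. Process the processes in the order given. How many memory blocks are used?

7 memory blocks

83 MB → memory block 1 (remaining 173 MB)
237 MB → memory block 2 (remaining 19 MB)
94 MB → memory block 1 (remaining 79 MB)
254 MB → memory block 3 (remaining 2 MB)
191 MB → memory block 4 (remaining 65 MB)
143 MB → memory block 5 (remaining 113 MB)
181 MB → memory block 6 (remaining 75 MB)
160 MB → memory block 7 (remaining 96 MB)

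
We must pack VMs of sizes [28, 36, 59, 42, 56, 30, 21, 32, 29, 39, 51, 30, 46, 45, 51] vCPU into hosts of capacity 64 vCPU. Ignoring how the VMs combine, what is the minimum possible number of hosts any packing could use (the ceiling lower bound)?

10

Total size = 28 + 36 + 59 + 42 + 56 + 30 + 21 + 32 + 29 + 39 + 51 + 30 + 46 + 45 + 51 = 595 vCPU.
⌈595 / 64⌉ = 10.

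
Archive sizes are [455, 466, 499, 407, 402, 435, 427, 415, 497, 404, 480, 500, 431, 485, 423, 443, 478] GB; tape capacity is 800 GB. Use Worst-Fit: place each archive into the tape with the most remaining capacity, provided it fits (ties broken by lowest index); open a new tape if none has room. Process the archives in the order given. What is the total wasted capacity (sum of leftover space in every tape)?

5953

Put 455 GB in tape 1; 345 GB remain.
Put 466 GB in tape 2; 334 GB remain.
Put 499 GB in tape 3; 301 GB remain.
Put 407 GB in tape 4; 393 GB remain.
Put 402 GB in tape 5; 398 GB remain.
Put 435 GB in tape 6; 365 GB remain.
Put 427 GB in tape 7; 373 GB remain.
Put 415 GB in tape 8; 385 GB remain.
Put 497 GB in tape 9; 303 GB remain.
Put 404 GB in tape 10; 396 GB remain.
Put 480 GB in tape 11; 320 GB remain.
Put 500 GB in tape 12; 300 GB remain.
Put 431 GB in tape 13; 369 GB remain.
Put 485 GB in tape 14; 315 GB remain.
Put 423 GB in tape 15; 377 GB remain.
Put 443 GB in tape 16; 357 GB remain.
Put 478 GB in tape 17; 322 GB remain.
17 tapes × 800 GB = 13600 GB; used 7647 GB; unused 5953 GB.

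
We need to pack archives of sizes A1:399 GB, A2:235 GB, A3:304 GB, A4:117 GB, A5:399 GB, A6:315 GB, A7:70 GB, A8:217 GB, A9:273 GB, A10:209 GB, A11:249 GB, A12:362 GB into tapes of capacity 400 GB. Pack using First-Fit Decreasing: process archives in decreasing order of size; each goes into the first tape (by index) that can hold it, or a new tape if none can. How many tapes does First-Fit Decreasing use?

10

Sorted descending: 399, 399, 362, 315, 304, 273, 249, 235, 217, 209, 117, 70.
tape 1: place 399 GB, 1 GB left
tape 2: place 399 GB, 1 GB left
tape 3: place 362 GB, 38 GB left
tape 4: place 315 GB, 85 GB left
tape 5: place 304 GB, 96 GB left
tape 6: place 273 GB, 127 GB left
tape 7: place 249 GB, 151 GB left
tape 8: place 235 GB, 165 GB left
tape 9: place 217 GB, 183 GB left
tape 10: place 209 GB, 191 GB left
tape 6: place 117 GB, 10 GB left
tape 4: place 70 GB, 15 GB left
Final tapes: [399] [399] [362] [315,70] [304] [273,117] [249] [235] [217] [209].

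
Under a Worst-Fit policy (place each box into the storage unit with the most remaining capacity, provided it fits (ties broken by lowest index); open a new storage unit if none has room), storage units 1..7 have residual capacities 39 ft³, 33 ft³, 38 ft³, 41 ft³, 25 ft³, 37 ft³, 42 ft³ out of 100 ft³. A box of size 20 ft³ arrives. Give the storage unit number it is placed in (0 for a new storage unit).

Storage units with room: storage unit 1 (39 ft³), storage unit 2 (33 ft³), storage unit 3 (38 ft³), storage unit 4 (41 ft³), storage unit 5 (25 ft³), storage unit 6 (37 ft³), storage unit 7 (42 ft³).
Most room is storage unit 7 with 42 ft³ free.

7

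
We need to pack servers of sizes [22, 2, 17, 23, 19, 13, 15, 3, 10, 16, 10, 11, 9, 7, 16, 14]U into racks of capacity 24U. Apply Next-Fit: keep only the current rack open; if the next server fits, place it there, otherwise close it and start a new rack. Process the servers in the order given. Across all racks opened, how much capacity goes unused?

rack 1: place 22U, 2U left
rack 1: place 2U, 0U left
rack 2: place 17U, 7U left
rack 3: place 23U, 1U left
rack 4: place 19U, 5U left
rack 5: place 13U, 11U left
rack 6: place 15U, 9U left
rack 6: place 3U, 6U left
rack 7: place 10U, 14U left
rack 8: place 16U, 8U left
rack 9: place 10U, 14U left
rack 9: place 11U, 3U left
rack 10: place 9U, 15U left
rack 10: place 7U, 8U left
rack 11: place 16U, 8U left
rack 12: place 14U, 10U left
12 racks × 24U = 288U; used 207U; unused 81U.

81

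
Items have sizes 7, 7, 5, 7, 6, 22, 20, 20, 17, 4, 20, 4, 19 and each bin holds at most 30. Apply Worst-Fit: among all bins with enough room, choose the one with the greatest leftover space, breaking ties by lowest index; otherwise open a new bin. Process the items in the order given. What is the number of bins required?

7 → bin 1 (remaining 23)
7 → bin 1 (remaining 16)
5 → bin 1 (remaining 11)
7 → bin 1 (remaining 4)
6 → bin 2 (remaining 24)
22 → bin 2 (remaining 2)
20 → bin 3 (remaining 10)
20 → bin 4 (remaining 10)
17 → bin 5 (remaining 13)
4 → bin 5 (remaining 9)
20 → bin 6 (remaining 10)
4 → bin 3 (remaining 6)
19 → bin 7 (remaining 11)
Final bins: [7,7,5,7] [6,22] [20,4] [20] [17,4] [20] [19].

7 bins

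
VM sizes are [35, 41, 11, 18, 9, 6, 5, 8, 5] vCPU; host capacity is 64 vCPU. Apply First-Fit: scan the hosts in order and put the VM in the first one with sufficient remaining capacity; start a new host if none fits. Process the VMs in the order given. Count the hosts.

3 hosts

35 vCPU → host 1 (remaining 29 vCPU)
41 vCPU → host 2 (remaining 23 vCPU)
11 vCPU → host 1 (remaining 18 vCPU)
18 vCPU → host 1 (remaining 0 vCPU)
9 vCPU → host 2 (remaining 14 vCPU)
6 vCPU → host 2 (remaining 8 vCPU)
5 vCPU → host 2 (remaining 3 vCPU)
8 vCPU → host 3 (remaining 56 vCPU)
5 vCPU → host 3 (remaining 51 vCPU)
Final hosts: [35,11,18] [41,9,6,5] [8,5].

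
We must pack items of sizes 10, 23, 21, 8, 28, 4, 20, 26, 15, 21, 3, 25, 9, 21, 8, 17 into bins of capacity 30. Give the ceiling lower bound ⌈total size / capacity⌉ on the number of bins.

9 bins

Total size = 10 + 23 + 21 + 8 + 28 + 4 + 20 + 26 + 15 + 21 + 3 + 25 + 9 + 21 + 8 + 17 = 259.
⌈259 / 30⌉ = 9.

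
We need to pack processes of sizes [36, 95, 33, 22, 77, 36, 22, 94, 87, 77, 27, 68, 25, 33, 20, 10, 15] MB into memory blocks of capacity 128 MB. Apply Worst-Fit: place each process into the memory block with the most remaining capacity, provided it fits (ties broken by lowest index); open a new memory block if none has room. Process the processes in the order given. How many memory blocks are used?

7

memory block 1: place 36 MB, 92 MB left
memory block 2: place 95 MB, 33 MB left
memory block 1: place 33 MB, 59 MB left
memory block 1: place 22 MB, 37 MB left
memory block 3: place 77 MB, 51 MB left
memory block 3: place 36 MB, 15 MB left
memory block 1: place 22 MB, 15 MB left
memory block 4: place 94 MB, 34 MB left
memory block 5: place 87 MB, 41 MB left
memory block 6: place 77 MB, 51 MB left
memory block 6: place 27 MB, 24 MB left
memory block 7: place 68 MB, 60 MB left
memory block 7: place 25 MB, 35 MB left
memory block 5: place 33 MB, 8 MB left
memory block 7: place 20 MB, 15 MB left
memory block 4: place 10 MB, 24 MB left
memory block 2: place 15 MB, 18 MB left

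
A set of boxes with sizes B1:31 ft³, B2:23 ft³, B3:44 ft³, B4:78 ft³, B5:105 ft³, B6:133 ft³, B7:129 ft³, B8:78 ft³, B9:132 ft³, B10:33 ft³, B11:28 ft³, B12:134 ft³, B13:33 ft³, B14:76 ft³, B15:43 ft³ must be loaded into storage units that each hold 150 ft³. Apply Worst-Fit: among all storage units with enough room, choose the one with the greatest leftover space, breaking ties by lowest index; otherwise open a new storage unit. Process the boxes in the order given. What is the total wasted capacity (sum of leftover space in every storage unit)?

Put B1 (31 ft³) in storage unit 1; 119 ft³ remain.
Put B2 (23 ft³) in storage unit 1; 96 ft³ remain.
Put B3 (44 ft³) in storage unit 1; 52 ft³ remain.
Put B4 (78 ft³) in storage unit 2; 72 ft³ remain.
Put B5 (105 ft³) in storage unit 3; 45 ft³ remain.
Put B6 (133 ft³) in storage unit 4; 17 ft³ remain.
Put B7 (129 ft³) in storage unit 5; 21 ft³ remain.
Put B8 (78 ft³) in storage unit 6; 72 ft³ remain.
Put B9 (132 ft³) in storage unit 7; 18 ft³ remain.
Put B10 (33 ft³) in storage unit 2; 39 ft³ remain.
Put B11 (28 ft³) in storage unit 6; 44 ft³ remain.
Put B12 (134 ft³) in storage unit 8; 16 ft³ remain.
Put B13 (33 ft³) in storage unit 1; 19 ft³ remain.
Put B14 (76 ft³) in storage unit 9; 74 ft³ remain.
Put B15 (43 ft³) in storage unit 9; 31 ft³ remain.
9 storage units × 150 ft³ = 1350 ft³; used 1100 ft³; unused 250 ft³.

250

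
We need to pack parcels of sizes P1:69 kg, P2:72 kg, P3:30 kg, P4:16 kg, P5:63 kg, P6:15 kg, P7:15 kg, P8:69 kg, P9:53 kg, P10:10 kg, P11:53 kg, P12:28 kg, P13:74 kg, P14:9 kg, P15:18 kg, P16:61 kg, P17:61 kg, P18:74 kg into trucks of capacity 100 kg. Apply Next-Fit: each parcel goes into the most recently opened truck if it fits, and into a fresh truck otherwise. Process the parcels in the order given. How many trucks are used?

11

P1 (69 kg) → truck 1 (remaining 31 kg)
P2 (72 kg) → truck 2 (remaining 28 kg)
P3 (30 kg) → truck 3 (remaining 70 kg)
P4 (16 kg) → truck 3 (remaining 54 kg)
P5 (63 kg) → truck 4 (remaining 37 kg)
P6 (15 kg) → truck 4 (remaining 22 kg)
P7 (15 kg) → truck 4 (remaining 7 kg)
P8 (69 kg) → truck 5 (remaining 31 kg)
P9 (53 kg) → truck 6 (remaining 47 kg)
P10 (10 kg) → truck 6 (remaining 37 kg)
P11 (53 kg) → truck 7 (remaining 47 kg)
P12 (28 kg) → truck 7 (remaining 19 kg)
P13 (74 kg) → truck 8 (remaining 26 kg)
P14 (9 kg) → truck 8 (remaining 17 kg)
P15 (18 kg) → truck 9 (remaining 82 kg)
P16 (61 kg) → truck 9 (remaining 21 kg)
P17 (61 kg) → truck 10 (remaining 39 kg)
P18 (74 kg) → truck 11 (remaining 26 kg)
Final trucks: [69] [72] [30,16] [63,15,15] [69] [53,10] [53,28] [74,9] [18,61] [61] [74].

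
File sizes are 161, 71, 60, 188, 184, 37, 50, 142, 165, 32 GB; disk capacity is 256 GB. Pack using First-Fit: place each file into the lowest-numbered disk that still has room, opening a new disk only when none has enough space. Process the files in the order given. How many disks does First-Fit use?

Put 161 GB in disk 1; 95 GB remain.
Put 71 GB in disk 1; 24 GB remain.
Put 60 GB in disk 2; 196 GB remain.
Put 188 GB in disk 2; 8 GB remain.
Put 184 GB in disk 3; 72 GB remain.
Put 37 GB in disk 3; 35 GB remain.
Put 50 GB in disk 4; 206 GB remain.
Put 142 GB in disk 4; 64 GB remain.
Put 165 GB in disk 5; 91 GB remain.
Put 32 GB in disk 3; 3 GB remain.

5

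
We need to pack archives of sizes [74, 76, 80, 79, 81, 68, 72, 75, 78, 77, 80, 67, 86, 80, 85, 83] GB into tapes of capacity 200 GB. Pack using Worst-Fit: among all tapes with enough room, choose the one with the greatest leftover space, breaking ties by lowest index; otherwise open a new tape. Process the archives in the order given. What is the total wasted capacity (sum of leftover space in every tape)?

Put 74 GB in tape 1; 126 GB remain.
Put 76 GB in tape 1; 50 GB remain.
Put 80 GB in tape 2; 120 GB remain.
Put 79 GB in tape 2; 41 GB remain.
Put 81 GB in tape 3; 119 GB remain.
Put 68 GB in tape 3; 51 GB remain.
Put 72 GB in tape 4; 128 GB remain.
Put 75 GB in tape 4; 53 GB remain.
Put 78 GB in tape 5; 122 GB remain.
Put 77 GB in tape 5; 45 GB remain.
Put 80 GB in tape 6; 120 GB remain.
Put 67 GB in tape 6; 53 GB remain.
Put 86 GB in tape 7; 114 GB remain.
Put 80 GB in tape 7; 34 GB remain.
Put 85 GB in tape 8; 115 GB remain.
Put 83 GB in tape 8; 32 GB remain.
8 tapes × 200 GB = 1600 GB; used 1241 GB; unused 359 GB.

359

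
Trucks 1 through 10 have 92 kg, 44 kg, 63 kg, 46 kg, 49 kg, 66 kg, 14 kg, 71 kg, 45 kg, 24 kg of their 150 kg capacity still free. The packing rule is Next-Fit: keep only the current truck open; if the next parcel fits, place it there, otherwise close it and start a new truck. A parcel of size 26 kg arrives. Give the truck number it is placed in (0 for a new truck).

0

Next-Fit only looks at truck 10, which has 24 kg free.
26 kg does not fit, so a new truck is opened.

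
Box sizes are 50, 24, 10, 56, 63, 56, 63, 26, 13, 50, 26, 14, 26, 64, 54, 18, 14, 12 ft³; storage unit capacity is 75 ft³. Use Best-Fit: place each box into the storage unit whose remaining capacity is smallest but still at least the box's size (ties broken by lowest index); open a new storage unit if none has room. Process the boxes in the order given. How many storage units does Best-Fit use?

10

Put 50 ft³ in storage unit 1; 25 ft³ remain.
Put 24 ft³ in storage unit 1; 1 ft³ remain.
Put 10 ft³ in storage unit 2; 65 ft³ remain.
Put 56 ft³ in storage unit 2; 9 ft³ remain.
Put 63 ft³ in storage unit 3; 12 ft³ remain.
Put 56 ft³ in storage unit 4; 19 ft³ remain.
Put 63 ft³ in storage unit 5; 12 ft³ remain.
Put 26 ft³ in storage unit 6; 49 ft³ remain.
Put 13 ft³ in storage unit 4; 6 ft³ remain.
Put 50 ft³ in storage unit 7; 25 ft³ remain.
Put 26 ft³ in storage unit 6; 23 ft³ remain.
Put 14 ft³ in storage unit 6; 9 ft³ remain.
Put 26 ft³ in storage unit 8; 49 ft³ remain.
Put 64 ft³ in storage unit 9; 11 ft³ remain.
Put 54 ft³ in storage unit 10; 21 ft³ remain.
Put 18 ft³ in storage unit 10; 3 ft³ remain.
Put 14 ft³ in storage unit 7; 11 ft³ remain.
Put 12 ft³ in storage unit 3; 0 ft³ remain.
Final storage units: [50,24] [10,56] [63,12] [56,13] [63] [26,26,14] [50,14] [26] [64] [54,18].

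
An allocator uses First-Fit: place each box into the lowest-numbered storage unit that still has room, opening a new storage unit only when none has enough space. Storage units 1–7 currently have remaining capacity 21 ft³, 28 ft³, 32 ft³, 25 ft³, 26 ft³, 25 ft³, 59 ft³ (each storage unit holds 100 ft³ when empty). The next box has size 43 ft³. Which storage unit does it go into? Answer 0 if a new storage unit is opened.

Storage units with room: storage unit 7 (59 ft³).
The first with room is storage unit 7.

7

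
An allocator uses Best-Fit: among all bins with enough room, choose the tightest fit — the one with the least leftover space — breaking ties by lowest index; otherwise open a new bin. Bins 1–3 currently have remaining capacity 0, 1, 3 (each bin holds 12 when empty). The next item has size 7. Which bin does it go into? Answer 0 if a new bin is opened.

No bin has ≥ 7 free, so a new bin is opened.

0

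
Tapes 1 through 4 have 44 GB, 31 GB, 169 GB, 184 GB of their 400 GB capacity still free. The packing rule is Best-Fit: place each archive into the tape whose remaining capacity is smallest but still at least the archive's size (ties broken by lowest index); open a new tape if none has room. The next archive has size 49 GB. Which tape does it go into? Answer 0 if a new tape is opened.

Tapes with room: tape 3 (169 GB), tape 4 (184 GB).
Tightest fit is tape 3 with 169 GB free.

3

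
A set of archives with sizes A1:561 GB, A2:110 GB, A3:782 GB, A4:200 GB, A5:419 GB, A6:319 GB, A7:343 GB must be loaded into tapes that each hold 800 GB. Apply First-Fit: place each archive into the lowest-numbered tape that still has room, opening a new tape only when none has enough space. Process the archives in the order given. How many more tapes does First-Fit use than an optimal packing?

0

First-Fit: [561,110] [782] [200,419] [319,343] → 4 tapes.
Total size 2734 GB; any packing needs at least ⌈2734/800⌉ = 4 tapes.
So 4 is already optimal.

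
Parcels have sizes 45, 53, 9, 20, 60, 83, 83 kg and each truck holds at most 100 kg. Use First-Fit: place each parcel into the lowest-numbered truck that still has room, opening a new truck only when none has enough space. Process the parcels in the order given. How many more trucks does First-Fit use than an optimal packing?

0

First-Fit: [45,53] [9,20,60] [83] [83] → 4 trucks.
Total size 353 kg; any packing needs at least ⌈353/100⌉ = 4 trucks.
So 4 is already optimal.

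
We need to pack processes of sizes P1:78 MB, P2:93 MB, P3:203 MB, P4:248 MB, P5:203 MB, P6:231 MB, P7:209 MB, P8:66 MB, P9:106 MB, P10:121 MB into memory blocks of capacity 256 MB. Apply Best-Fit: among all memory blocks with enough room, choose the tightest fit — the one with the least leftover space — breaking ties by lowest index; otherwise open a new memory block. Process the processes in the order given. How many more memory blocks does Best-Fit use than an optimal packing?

0

Best-Fit: [78,93,66] [203] [248] [203] [231] [209] [106,121] → 7 memory blocks.
Total size 1558 MB; any packing needs at least ⌈1558/256⌉ = 7 memory blocks.
So 7 is already optimal.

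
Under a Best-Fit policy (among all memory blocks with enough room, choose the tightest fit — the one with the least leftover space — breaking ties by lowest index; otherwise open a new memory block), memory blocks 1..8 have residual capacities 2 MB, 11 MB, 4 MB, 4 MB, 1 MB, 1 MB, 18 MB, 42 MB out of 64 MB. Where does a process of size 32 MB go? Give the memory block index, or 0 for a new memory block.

Memory blocks with room: memory block 8 (42 MB).
Tightest fit is memory block 8 with 42 MB free.

8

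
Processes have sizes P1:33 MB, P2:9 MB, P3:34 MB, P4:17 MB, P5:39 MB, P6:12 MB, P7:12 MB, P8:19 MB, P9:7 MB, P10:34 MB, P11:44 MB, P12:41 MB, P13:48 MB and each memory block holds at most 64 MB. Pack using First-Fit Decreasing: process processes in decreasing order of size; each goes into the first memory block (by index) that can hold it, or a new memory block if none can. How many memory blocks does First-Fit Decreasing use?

Sorted descending: 48, 44, 41, 39, 34, 34, 33, 19, 17, 12, 12, 9, 7.
Put 48 MB in memory block 1; 16 MB remain.
Put 44 MB in memory block 2; 20 MB remain.
Put 41 MB in memory block 3; 23 MB remain.
Put 39 MB in memory block 4; 25 MB remain.
Put 34 MB in memory block 5; 30 MB remain.
Put 34 MB in memory block 6; 30 MB remain.
Put 33 MB in memory block 7; 31 MB remain.
Put 19 MB in memory block 2; 1 MB remain.
Put 17 MB in memory block 3; 6 MB remain.
Put 12 MB in memory block 1; 4 MB remain.
Put 12 MB in memory block 4; 13 MB remain.
Put 9 MB in memory block 4; 4 MB remain.
Put 7 MB in memory block 5; 23 MB remain.

7 memory blocks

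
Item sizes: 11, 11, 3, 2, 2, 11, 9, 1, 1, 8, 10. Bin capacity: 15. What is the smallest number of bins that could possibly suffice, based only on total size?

5

Total size = 11 + 11 + 3 + 2 + 2 + 11 + 9 + 1 + 1 + 8 + 10 = 69.
⌈69 / 15⌉ = 5.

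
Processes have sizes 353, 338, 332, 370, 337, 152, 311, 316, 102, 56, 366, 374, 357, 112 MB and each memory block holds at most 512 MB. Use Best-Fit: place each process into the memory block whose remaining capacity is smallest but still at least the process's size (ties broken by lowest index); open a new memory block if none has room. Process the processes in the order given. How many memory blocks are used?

10 memory blocks

Put 353 MB in memory block 1; 159 MB remain.
Put 338 MB in memory block 2; 174 MB remain.
Put 332 MB in memory block 3; 180 MB remain.
Put 370 MB in memory block 4; 142 MB remain.
Put 337 MB in memory block 5; 175 MB remain.
Put 152 MB in memory block 1; 7 MB remain.
Put 311 MB in memory block 6; 201 MB remain.
Put 316 MB in memory block 7; 196 MB remain.
Put 102 MB in memory block 4; 40 MB remain.
Put 56 MB in memory block 2; 118 MB remain.
Put 366 MB in memory block 8; 146 MB remain.
Put 374 MB in memory block 9; 138 MB remain.
Put 357 MB in memory block 10; 155 MB remain.
Put 112 MB in memory block 2; 6 MB remain.
Final memory blocks: [353,152] [338,56,112] [332] [370,102] [337] [311] [316] [366] [374] [357].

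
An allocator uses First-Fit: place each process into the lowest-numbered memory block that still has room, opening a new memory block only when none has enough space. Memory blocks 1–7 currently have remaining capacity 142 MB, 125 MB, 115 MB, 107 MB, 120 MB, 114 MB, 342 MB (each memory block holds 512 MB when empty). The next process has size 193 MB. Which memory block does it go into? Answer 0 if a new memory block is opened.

Memory blocks with room: memory block 7 (342 MB).
The first with room is memory block 7.

7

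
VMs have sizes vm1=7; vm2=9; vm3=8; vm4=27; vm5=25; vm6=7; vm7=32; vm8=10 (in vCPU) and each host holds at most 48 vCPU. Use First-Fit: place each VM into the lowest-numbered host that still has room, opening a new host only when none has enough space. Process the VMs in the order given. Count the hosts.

host 1: place vm1 (7 vCPU), 41 vCPU left
host 1: place vm2 (9 vCPU), 32 vCPU left
host 1: place vm3 (8 vCPU), 24 vCPU left
host 2: place vm4 (27 vCPU), 21 vCPU left
host 3: place vm5 (25 vCPU), 23 vCPU left
host 1: place vm6 (7 vCPU), 17 vCPU left
host 4: place vm7 (32 vCPU), 16 vCPU left
host 1: place vm8 (10 vCPU), 7 vCPU left
Final hosts: [7,9,8,7,10] [27] [25] [32].

4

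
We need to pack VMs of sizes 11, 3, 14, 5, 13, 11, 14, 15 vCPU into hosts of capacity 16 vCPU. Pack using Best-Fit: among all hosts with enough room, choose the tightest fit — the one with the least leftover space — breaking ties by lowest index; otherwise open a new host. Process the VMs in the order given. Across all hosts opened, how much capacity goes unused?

Put 11 vCPU in host 1; 5 vCPU remain.
Put 3 vCPU in host 1; 2 vCPU remain.
Put 14 vCPU in host 2; 2 vCPU remain.
Put 5 vCPU in host 3; 11 vCPU remain.
Put 13 vCPU in host 4; 3 vCPU remain.
Put 11 vCPU in host 3; 0 vCPU remain.
Put 14 vCPU in host 5; 2 vCPU remain.
Put 15 vCPU in host 6; 1 vCPU remain.
6 hosts × 16 vCPU = 96 vCPU; used 86 vCPU; unused 10 vCPU.

10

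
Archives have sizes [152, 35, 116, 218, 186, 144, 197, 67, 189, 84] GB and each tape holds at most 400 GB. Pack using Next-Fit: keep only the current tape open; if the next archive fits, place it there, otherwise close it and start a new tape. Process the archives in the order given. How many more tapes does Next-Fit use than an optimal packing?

Next-Fit: [152,35,116] [218] [186,144] [197,67] [189,84] → 5 tapes.
Total size 1388 GB; any packing needs at least ⌈1388/400⌉ = 4 tapes.
An optimal packing achieves that bound: [218,152] [197,189] [186,144,67] [116,84,35] → 4 tapes.
Excess: 5 − 4 = 1.

1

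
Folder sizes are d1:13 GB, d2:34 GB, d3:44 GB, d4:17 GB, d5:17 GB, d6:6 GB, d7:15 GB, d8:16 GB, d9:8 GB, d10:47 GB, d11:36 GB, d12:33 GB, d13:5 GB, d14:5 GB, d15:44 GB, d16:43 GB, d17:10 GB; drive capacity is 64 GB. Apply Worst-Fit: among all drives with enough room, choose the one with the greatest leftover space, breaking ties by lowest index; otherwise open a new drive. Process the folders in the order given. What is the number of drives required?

8

d1 (13 GB) → drive 1 (remaining 51 GB)
d2 (34 GB) → drive 1 (remaining 17 GB)
d3 (44 GB) → drive 2 (remaining 20 GB)
d4 (17 GB) → drive 2 (remaining 3 GB)
d5 (17 GB) → drive 1 (remaining 0 GB)
d6 (6 GB) → drive 3 (remaining 58 GB)
d7 (15 GB) → drive 3 (remaining 43 GB)
d8 (16 GB) → drive 3 (remaining 27 GB)
d9 (8 GB) → drive 3 (remaining 19 GB)
d10 (47 GB) → drive 4 (remaining 17 GB)
d11 (36 GB) → drive 5 (remaining 28 GB)
d12 (33 GB) → drive 6 (remaining 31 GB)
d13 (5 GB) → drive 6 (remaining 26 GB)
d14 (5 GB) → drive 5 (remaining 23 GB)
d15 (44 GB) → drive 7 (remaining 20 GB)
d16 (43 GB) → drive 8 (remaining 21 GB)
d17 (10 GB) → drive 6 (remaining 16 GB)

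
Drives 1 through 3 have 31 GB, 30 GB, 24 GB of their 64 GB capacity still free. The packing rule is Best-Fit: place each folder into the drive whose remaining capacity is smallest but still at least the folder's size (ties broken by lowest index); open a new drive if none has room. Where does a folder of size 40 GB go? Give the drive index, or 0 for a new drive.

No drive has ≥ 40 GB free, so a new drive is opened.

0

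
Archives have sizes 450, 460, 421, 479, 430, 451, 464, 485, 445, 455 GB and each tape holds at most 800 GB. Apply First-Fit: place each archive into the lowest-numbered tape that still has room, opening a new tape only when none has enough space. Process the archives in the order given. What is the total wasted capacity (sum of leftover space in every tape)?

Put 450 GB in tape 1; 350 GB remain.
Put 460 GB in tape 2; 340 GB remain.
Put 421 GB in tape 3; 379 GB remain.
Put 479 GB in tape 4; 321 GB remain.
Put 430 GB in tape 5; 370 GB remain.
Put 451 GB in tape 6; 349 GB remain.
Put 464 GB in tape 7; 336 GB remain.
Put 485 GB in tape 8; 315 GB remain.
Put 445 GB in tape 9; 355 GB remain.
Put 455 GB in tape 10; 345 GB remain.
10 tapes × 800 GB = 8000 GB; used 4540 GB; unused 3460 GB.

3460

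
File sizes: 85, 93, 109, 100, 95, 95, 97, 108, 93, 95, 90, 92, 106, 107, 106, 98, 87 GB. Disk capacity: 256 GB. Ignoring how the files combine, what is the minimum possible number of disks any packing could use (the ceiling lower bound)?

7 disks

Total size = 85 + 93 + 109 + 100 + 95 + 95 + 97 + 108 + 93 + 95 + 90 + 92 + 106 + 107 + 106 + 98 + 87 = 1656 GB.
⌈1656 / 256⌉ = 7.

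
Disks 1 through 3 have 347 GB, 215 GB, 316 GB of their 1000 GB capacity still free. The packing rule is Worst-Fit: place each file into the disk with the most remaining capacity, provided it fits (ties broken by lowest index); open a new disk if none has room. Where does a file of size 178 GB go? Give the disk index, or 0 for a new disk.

Disks with room: disk 1 (347 GB), disk 2 (215 GB), disk 3 (316 GB).
Most room is disk 1 with 347 GB free.

1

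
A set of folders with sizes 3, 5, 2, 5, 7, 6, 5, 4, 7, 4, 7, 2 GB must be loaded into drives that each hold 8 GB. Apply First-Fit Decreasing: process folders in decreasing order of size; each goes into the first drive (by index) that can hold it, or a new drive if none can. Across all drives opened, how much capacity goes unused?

Sorted descending: 7, 7, 7, 6, 5, 5, 5, 4, 4, 3, 2, 2.
Put 7 GB in drive 1; 1 GB remain.
Put 7 GB in drive 2; 1 GB remain.
Put 7 GB in drive 3; 1 GB remain.
Put 6 GB in drive 4; 2 GB remain.
Put 5 GB in drive 5; 3 GB remain.
Put 5 GB in drive 6; 3 GB remain.
Put 5 GB in drive 7; 3 GB remain.
Put 4 GB in drive 8; 4 GB remain.
Put 4 GB in drive 8; 0 GB remain.
Put 3 GB in drive 5; 0 GB remain.
Put 2 GB in drive 4; 0 GB remain.
Put 2 GB in drive 6; 1 GB remain.
8 drives × 8 GB = 64 GB; used 57 GB; unused 7 GB.

7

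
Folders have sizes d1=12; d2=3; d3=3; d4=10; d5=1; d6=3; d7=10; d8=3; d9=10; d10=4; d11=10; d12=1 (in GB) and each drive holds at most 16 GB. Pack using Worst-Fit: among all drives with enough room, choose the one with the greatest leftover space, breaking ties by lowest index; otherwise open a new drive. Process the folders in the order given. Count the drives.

5

drive 1: place d1 (12 GB), 4 GB left
drive 1: place d2 (3 GB), 1 GB left
drive 2: place d3 (3 GB), 13 GB left
drive 2: place d4 (10 GB), 3 GB left
drive 2: place d5 (1 GB), 2 GB left
drive 3: place d6 (3 GB), 13 GB left
drive 3: place d7 (10 GB), 3 GB left
drive 3: place d8 (3 GB), 0 GB left
drive 4: place d9 (10 GB), 6 GB left
drive 4: place d10 (4 GB), 2 GB left
drive 5: place d11 (10 GB), 6 GB left
drive 5: place d12 (1 GB), 5 GB left
Final drives: [12,3] [3,10,1] [3,10,3] [10,4] [10,1].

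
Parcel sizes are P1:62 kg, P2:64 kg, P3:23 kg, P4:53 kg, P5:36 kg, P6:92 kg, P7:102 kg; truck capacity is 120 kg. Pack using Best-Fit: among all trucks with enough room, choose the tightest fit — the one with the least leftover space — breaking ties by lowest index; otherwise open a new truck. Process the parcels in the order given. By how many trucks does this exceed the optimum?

1

Best-Fit: [62,53] [64,23] [36] [92] [102] → 5 trucks.
Total size 432 kg; any packing needs at least ⌈432/120⌉ = 4 trucks.
An optimal packing achieves that bound: [102] [92,23] [64,53] [62,36] → 4 trucks.
Excess: 5 − 4 = 1.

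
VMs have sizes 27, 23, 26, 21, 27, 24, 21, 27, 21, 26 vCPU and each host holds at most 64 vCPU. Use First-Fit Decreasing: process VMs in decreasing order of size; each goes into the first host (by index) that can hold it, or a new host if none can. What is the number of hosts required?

5

Sorted descending: 27, 27, 27, 26, 26, 24, 23, 21, 21, 21.
host 1: place 27 vCPU, 37 vCPU left
host 1: place 27 vCPU, 10 vCPU left
host 2: place 27 vCPU, 37 vCPU left
host 2: place 26 vCPU, 11 vCPU left
host 3: place 26 vCPU, 38 vCPU left
host 3: place 24 vCPU, 14 vCPU left
host 4: place 23 vCPU, 41 vCPU left
host 4: place 21 vCPU, 20 vCPU left
host 5: place 21 vCPU, 43 vCPU left
host 5: place 21 vCPU, 22 vCPU left
Final hosts: [27,27] [27,26] [26,24] [23,21] [21,21].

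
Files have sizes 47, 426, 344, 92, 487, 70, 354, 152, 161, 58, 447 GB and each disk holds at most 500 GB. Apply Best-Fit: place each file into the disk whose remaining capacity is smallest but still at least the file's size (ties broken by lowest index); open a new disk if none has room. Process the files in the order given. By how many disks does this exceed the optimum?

Best-Fit: [47,426] [344,92,58] [487] [70,354] [152,161] [447] → 6 disks.
Total size 2638 GB; any packing needs at least ⌈2638/500⌉ = 6 disks.
So 6 is already optimal.

0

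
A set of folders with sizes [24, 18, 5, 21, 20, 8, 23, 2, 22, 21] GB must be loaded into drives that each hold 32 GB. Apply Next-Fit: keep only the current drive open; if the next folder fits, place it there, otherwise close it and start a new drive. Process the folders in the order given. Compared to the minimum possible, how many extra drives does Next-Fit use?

0

Next-Fit: [24] [18,5] [21] [20,8] [23,2] [22] [21] → 7 drives.
7 folders exceed 16 GB (half the capacity), and no two of those can share a drive, so at least 7 drives are needed.
So 7 is already optimal.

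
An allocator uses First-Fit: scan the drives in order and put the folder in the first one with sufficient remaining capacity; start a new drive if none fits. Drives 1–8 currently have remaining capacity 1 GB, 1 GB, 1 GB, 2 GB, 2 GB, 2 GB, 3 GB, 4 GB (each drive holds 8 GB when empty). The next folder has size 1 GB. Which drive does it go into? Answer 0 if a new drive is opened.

Drives with room: drive 1 (1 GB), drive 2 (1 GB), drive 3 (1 GB), drive 4 (2 GB), drive 5 (2 GB), drive 6 (2 GB), drive 7 (3 GB), drive 8 (4 GB).
The first with room is drive 1.

1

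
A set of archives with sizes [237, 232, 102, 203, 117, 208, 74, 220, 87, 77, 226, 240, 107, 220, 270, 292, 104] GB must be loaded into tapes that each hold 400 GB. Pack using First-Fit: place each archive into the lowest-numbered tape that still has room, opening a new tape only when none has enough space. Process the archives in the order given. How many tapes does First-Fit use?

237 GB → tape 1 (remaining 163 GB)
232 GB → tape 2 (remaining 168 GB)
102 GB → tape 1 (remaining 61 GB)
203 GB → tape 3 (remaining 197 GB)
117 GB → tape 2 (remaining 51 GB)
208 GB → tape 4 (remaining 192 GB)
74 GB → tape 3 (remaining 123 GB)
220 GB → tape 5 (remaining 180 GB)
87 GB → tape 3 (remaining 36 GB)
77 GB → tape 4 (remaining 115 GB)
226 GB → tape 6 (remaining 174 GB)
240 GB → tape 7 (remaining 160 GB)
107 GB → tape 4 (remaining 8 GB)
220 GB → tape 8 (remaining 180 GB)
270 GB → tape 9 (remaining 130 GB)
292 GB → tape 10 (remaining 108 GB)
104 GB → tape 5 (remaining 76 GB)

10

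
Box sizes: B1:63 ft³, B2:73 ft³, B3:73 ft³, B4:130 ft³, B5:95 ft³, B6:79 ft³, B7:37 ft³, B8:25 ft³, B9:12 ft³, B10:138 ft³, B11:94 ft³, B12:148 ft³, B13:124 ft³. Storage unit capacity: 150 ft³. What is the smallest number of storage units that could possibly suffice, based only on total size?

Total size = 63 + 73 + 73 + 130 + 95 + 79 + 37 + 25 + 12 + 138 + 94 + 148 + 124 = 1091 ft³.
⌈1091 / 150⌉ = 8.

8 storage units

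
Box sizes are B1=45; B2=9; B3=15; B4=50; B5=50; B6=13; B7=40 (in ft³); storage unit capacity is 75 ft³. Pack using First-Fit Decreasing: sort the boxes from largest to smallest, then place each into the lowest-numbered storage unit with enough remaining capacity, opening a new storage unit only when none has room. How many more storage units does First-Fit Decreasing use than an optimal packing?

0

First-Fit Decreasing: [50,15,9] [50,13] [45] [40] → 4 storage units.
4 boxes exceed 37.5 ft³ (half the capacity), and no two of those can share a storage unit, so at least 4 storage units are needed.
So 4 is already optimal.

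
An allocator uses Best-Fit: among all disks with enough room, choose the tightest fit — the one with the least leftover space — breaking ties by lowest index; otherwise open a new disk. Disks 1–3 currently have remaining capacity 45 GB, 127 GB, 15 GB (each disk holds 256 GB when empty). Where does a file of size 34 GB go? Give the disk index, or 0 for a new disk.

Disks with room: disk 1 (45 GB), disk 2 (127 GB).
Tightest fit is disk 1 with 45 GB free.

1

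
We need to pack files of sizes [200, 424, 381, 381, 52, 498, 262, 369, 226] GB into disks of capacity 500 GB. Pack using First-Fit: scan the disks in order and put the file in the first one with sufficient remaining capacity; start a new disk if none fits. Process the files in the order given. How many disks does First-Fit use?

Put 200 GB in disk 1; 300 GB remain.
Put 424 GB in disk 2; 76 GB remain.
Put 381 GB in disk 3; 119 GB remain.
Put 381 GB in disk 4; 119 GB remain.
Put 52 GB in disk 1; 248 GB remain.
Put 498 GB in disk 5; 2 GB remain.
Put 262 GB in disk 6; 238 GB remain.
Put 369 GB in disk 7; 131 GB remain.
Put 226 GB in disk 1; 22 GB remain.
Final disks: [200,52,226] [424] [381] [381] [498] [262] [369].

7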